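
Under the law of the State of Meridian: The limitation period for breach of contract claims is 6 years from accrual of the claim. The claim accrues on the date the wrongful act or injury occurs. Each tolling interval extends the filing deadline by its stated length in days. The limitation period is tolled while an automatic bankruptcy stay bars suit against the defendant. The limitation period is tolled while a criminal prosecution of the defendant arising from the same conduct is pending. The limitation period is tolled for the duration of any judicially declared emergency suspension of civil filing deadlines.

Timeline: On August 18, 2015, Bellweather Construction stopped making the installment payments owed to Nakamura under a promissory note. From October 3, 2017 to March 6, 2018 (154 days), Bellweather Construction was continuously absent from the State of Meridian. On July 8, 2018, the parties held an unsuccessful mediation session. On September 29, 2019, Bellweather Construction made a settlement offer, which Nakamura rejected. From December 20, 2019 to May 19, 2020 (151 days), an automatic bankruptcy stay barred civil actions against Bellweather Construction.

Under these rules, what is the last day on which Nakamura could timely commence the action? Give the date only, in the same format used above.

January 16, 2022

The claim accrued on August 18, 2015, the date of the act.
The untolled deadline — 6 years after August 18, 2015 — is August 18, 2021.
Because the automatic bankruptcy stay ran from December 20, 2019 to May 19, 2020, the deadline is extended by 151 days to January 16, 2022.
No stated provision tolls the period for the defendant's absence, so the interval from October 3, 2017 to March 6, 2018 has no effect on the deadline.
The other events in the timeline have no effect on the limitation period under the stated rules.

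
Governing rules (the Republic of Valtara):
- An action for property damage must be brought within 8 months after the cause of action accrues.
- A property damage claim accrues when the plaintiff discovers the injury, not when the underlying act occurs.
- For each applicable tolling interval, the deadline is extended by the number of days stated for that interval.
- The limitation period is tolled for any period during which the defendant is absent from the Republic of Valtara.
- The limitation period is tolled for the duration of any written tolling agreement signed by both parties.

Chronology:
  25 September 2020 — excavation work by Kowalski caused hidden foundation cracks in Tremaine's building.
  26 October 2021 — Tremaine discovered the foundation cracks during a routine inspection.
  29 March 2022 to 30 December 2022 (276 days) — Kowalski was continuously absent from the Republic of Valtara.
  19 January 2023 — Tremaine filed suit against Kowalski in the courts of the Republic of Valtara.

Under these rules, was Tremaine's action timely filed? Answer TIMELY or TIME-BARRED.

TIMELY

Under the discovery rule, the claim accrued on 26 October 2021, when Tremaine discovered the injury — not on the 25 September 2020 date of the underlying act.
Adding the 8 months base period to 26 October 2021 gives a deadline of 26 June 2022, before any tolling.
Because the defendant's absence from the jurisdiction ran from 29 March 2022 to 30 December 2022, the deadline is extended by 276 days to 29 March 2023.
The 19 January 2023 filing precedes the 29 March 2023 deadline; the claim is timely.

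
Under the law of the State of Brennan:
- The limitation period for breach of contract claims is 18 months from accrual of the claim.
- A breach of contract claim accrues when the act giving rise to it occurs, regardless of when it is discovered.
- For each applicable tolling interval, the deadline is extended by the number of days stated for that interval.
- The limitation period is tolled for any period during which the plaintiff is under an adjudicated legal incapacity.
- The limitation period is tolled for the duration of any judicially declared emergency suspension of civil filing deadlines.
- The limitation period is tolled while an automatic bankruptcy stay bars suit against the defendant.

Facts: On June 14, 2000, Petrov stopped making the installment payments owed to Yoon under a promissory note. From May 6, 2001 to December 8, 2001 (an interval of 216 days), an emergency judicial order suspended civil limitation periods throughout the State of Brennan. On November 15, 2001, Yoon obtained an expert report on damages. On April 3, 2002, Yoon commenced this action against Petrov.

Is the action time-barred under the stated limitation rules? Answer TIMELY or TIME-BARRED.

The claim accrued on June 14, 2000, the date of the act.
The untolled deadline — 18 months after June 14, 2000 — is December 14, 2001.
The emergency suspension of filing deadlines from May 6, 2001 to December 8, 2001 tolled the period for 216 days, extending the deadline to July 18, 2002.
The other events in the timeline have no effect on the limitation period under the stated rules.
Yoon filed on April 3, 2002, before the July 18, 2002 deadline, so the action is timely.

TIMELY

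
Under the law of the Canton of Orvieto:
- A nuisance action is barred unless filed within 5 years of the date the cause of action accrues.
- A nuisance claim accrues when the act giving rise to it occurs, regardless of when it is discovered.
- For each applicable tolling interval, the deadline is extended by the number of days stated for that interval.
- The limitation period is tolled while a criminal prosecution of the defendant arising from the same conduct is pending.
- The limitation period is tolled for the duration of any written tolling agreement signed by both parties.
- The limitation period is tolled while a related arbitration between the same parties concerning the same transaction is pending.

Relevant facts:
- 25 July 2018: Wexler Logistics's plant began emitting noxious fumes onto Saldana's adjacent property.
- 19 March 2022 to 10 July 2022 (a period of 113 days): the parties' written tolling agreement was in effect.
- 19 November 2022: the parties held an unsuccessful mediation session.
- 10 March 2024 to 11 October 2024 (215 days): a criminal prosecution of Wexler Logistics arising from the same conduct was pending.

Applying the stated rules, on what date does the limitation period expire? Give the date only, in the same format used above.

The cause of action accrued on 25 July 2018, the date of the act.
Adding the 5 years base period to 25 July 2018 gives a deadline of 25 July 2023, before any tolling.
Because the written tolling agreement ran from 19 March 2022 to 10 July 2022, the deadline is extended by 113 days to 15 November 2023.
The pending criminal prosecution starting 10 March 2024 came too late — the period had run on 15 November 2023 — and so does not extend the deadline.
Nothing else in the chronology tolls or restarts the period.

15 November 2023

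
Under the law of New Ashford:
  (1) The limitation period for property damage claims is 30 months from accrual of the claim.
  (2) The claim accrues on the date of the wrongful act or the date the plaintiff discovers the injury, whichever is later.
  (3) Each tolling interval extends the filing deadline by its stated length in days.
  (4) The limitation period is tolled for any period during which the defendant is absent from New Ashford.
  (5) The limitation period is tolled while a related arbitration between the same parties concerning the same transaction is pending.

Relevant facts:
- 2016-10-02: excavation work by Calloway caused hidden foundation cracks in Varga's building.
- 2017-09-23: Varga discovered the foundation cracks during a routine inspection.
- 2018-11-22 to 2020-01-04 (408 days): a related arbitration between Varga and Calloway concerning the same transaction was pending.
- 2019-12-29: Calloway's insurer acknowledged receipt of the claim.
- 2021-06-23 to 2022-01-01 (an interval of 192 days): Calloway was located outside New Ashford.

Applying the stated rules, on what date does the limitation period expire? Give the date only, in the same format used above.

2021-05-05

The claim accrued on 2017-09-23 — the later of the 2016-10-02 act and the 2017-09-23 discovery.
Adding the 30 months base period to 2017-09-23 gives a deadline of 2020-03-23, before any tolling.
Because the pending related arbitration ran from 2018-11-22 to 2020-01-04, the deadline is extended by 408 days to 2021-05-05.
The defendant's absence from the jurisdiction starting 2021-06-23 came too late — the period had run on 2021-05-05 — and so does not extend the deadline.
None of the other events listed affects the running of the period under the stated rules.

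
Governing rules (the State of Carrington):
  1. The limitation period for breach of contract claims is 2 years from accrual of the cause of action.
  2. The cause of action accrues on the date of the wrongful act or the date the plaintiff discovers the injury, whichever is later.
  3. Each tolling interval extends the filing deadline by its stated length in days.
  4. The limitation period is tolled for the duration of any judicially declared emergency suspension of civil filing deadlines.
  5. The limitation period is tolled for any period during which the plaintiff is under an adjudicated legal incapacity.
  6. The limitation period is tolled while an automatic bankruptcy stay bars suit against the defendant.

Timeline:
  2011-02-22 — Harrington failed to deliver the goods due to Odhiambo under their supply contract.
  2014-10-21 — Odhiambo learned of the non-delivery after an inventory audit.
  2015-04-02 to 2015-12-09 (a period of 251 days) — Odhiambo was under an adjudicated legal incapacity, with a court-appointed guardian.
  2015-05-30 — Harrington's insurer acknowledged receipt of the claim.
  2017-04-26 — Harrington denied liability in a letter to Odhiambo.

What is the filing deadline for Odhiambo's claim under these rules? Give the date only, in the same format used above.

Taking the later of the act (2011-02-22) and discovery (2014-10-21), the claim accrued on 2014-10-21.
The untolled deadline — 2 years after 2014-10-21 — is 2016-10-21.
The period was tolled for 251 days by the plaintiff's legal incapacity (2015-04-02 to 2015-12-09), pushing the deadline to 2017-06-29.
None of the other events listed affects the running of the period under the stated rules.

2017-06-29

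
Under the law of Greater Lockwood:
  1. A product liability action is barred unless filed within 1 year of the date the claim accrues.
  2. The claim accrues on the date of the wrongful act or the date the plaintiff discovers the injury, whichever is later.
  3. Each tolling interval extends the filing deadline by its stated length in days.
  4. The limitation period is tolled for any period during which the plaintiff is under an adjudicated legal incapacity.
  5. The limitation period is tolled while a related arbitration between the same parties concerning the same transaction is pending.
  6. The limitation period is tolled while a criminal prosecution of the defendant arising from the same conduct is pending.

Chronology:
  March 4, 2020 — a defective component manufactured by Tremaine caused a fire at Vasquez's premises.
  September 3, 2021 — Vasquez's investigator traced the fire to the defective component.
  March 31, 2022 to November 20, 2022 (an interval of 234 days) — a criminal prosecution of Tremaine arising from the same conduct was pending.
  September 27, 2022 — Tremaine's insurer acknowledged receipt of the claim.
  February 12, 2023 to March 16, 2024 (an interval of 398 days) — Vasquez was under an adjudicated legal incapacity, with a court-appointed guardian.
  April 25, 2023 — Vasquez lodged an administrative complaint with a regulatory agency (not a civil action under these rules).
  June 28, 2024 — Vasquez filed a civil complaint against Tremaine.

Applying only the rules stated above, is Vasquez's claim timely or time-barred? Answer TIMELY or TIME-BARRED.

Because discovery on September 3, 2021 post-dates the March 4, 2020 act, accrual under the later-of rule falls on September 3, 2021.
1 year from September 3, 2021 is September 3, 2022.
The period was tolled for 234 days by the pending criminal prosecution (March 31, 2022 to November 20, 2022), pushing the deadline to April 25, 2023.
The period was tolled for 398 days by the plaintiff's legal incapacity (February 12, 2023 to March 16, 2024), pushing the deadline to May 27, 2024.
Nothing else in the chronology tolls or restarts the period.
Vasquez filed on June 28, 2024, after the May 27, 2024 deadline, so the action is time-barred.

TIME-BARRED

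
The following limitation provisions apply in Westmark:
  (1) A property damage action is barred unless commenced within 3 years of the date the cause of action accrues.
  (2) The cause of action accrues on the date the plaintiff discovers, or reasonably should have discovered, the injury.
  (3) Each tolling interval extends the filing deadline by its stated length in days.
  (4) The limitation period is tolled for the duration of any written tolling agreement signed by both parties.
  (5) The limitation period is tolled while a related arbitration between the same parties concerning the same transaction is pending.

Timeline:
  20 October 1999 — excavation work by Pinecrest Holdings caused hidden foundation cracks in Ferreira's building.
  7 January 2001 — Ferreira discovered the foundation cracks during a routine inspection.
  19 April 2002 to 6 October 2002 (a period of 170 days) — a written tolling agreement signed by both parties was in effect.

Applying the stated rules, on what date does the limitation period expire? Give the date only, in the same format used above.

Accrual is tied to discovery, so the period began on 7 January 2001 rather than on 20 October 1999 when the act occurred.
The untolled deadline — 3 years after 7 January 2001 — is 7 January 2004.
The period was tolled for 170 days by the written tolling agreement (19 April 2002 to 6 October 2002), pushing the deadline to 25 June 2004.

25 June 2004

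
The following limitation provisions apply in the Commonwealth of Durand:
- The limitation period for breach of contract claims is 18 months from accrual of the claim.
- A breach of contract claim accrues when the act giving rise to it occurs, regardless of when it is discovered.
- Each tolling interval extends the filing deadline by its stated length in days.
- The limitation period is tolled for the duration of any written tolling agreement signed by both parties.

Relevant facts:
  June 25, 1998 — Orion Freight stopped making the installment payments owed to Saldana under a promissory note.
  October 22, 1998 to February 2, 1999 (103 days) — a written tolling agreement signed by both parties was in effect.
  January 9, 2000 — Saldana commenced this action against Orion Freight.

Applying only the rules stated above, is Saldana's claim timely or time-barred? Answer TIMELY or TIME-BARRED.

TIMELY

The limitation period began to run on June 25, 1998.
18 months from June 25, 1998 is December 25, 1999.
Because the written tolling agreement ran from October 22, 1998 to February 2, 1999, the deadline is extended by 103 days to April 6, 2000.
Filing on January 9, 2000 beat the April 6, 2000 deadline — the action is timely.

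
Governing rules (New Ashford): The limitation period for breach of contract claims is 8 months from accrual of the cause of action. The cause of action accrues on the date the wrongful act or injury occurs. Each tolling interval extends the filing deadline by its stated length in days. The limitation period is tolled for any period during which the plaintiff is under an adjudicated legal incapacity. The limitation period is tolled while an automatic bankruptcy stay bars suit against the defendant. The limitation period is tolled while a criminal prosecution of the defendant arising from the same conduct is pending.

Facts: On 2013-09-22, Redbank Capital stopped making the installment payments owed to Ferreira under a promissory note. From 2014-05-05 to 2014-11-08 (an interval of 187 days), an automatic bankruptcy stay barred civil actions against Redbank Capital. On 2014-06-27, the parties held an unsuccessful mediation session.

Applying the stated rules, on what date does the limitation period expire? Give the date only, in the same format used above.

The limitation period began to run on 2013-09-22.
8 months from 2013-09-22 is 2014-05-22.
The period was tolled for 187 days by the automatic bankruptcy stay (2014-05-05 to 2014-11-08), pushing the deadline to 2014-11-25.
The other events in the timeline have no effect on the limitation period under the stated rules.

2014-11-25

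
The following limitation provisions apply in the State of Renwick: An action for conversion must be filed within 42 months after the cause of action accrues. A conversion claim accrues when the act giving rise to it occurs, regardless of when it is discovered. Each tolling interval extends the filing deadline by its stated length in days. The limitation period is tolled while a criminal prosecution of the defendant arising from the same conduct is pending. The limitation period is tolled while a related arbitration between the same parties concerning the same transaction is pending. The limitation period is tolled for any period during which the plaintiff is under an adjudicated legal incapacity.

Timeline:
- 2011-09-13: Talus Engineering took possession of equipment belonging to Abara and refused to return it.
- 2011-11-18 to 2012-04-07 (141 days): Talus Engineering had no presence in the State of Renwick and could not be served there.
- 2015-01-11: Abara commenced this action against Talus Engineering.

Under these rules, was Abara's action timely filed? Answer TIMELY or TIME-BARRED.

TIMELY

The cause of action accrued on 2011-09-13, the date of the act.
42 months from 2011-09-13 is 2015-03-13.
Although the defendant's absence ran from 2011-11-18 to 2012-04-07, the stated rules do not make that a tolling event, so it is disregarded.
Filing on 2015-01-11 beat the 2015-03-13 deadline — the action is timely.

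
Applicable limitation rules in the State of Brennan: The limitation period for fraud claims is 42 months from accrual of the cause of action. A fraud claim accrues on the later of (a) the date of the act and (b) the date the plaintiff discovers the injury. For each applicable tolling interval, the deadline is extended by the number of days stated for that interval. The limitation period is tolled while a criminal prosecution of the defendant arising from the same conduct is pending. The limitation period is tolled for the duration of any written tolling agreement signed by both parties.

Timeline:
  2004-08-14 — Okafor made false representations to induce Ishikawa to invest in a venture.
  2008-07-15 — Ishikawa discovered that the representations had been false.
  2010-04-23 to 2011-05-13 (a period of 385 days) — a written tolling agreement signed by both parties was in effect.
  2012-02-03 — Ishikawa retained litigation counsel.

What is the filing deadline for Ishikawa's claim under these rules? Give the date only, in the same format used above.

The claim accrued on 2008-07-15 — the later of the 2004-08-14 act and the 2008-07-15 discovery.
Adding the 42 months base period to 2008-07-15 gives a deadline of 2012-01-15, before any tolling.
The written tolling agreement from 2010-04-23 to 2011-05-13 tolled the period for 385 days, extending the deadline to 2013-02-03.
None of the other events listed affects the running of the period under the stated rules.

2013-02-03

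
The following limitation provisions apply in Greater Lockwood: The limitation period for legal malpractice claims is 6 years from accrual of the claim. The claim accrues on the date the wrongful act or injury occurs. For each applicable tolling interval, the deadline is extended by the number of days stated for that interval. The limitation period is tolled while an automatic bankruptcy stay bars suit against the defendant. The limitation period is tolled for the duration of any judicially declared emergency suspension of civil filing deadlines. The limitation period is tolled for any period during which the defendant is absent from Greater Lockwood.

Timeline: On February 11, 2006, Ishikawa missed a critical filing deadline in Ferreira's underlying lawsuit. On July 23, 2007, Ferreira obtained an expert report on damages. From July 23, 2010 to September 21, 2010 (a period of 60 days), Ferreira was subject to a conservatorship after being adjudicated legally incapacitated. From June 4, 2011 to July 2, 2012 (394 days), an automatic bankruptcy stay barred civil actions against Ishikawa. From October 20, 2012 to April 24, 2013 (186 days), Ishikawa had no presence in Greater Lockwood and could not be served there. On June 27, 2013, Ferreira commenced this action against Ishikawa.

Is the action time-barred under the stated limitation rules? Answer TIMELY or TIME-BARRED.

The claim accrued on February 11, 2006, when the wrongful act occurred.
The untolled deadline — 6 years after February 11, 2006 — is February 11, 2012.
The period was tolled for 394 days by the automatic bankruptcy stay (June 4, 2011 to July 2, 2012), pushing the deadline to March 11, 2013.
Because the defendant's absence from the jurisdiction ran from October 20, 2012 to April 24, 2013, the deadline is extended by 186 days to September 13, 2013.
The plaintiff's legal incapacity from July 23, 2010 to September 21, 2010 does not toll the period, because no stated rule makes the plaintiff's incapacity a tolling event.
The other events in the timeline have no effect on the limitation period under the stated rules.
Filing on June 27, 2013 beat the September 13, 2013 deadline — the action is timely.

TIMELY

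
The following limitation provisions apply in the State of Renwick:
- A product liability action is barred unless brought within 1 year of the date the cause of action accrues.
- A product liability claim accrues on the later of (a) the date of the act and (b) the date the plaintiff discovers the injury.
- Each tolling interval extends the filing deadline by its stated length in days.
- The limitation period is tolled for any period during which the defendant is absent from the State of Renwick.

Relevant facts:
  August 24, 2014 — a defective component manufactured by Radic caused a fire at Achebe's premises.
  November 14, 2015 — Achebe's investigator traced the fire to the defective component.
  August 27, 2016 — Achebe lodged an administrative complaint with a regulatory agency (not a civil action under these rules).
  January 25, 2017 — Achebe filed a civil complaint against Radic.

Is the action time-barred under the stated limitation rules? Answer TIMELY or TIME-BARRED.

Because discovery on November 14, 2015 post-dates the August 24, 2014 act, accrual under the later-of rule falls on November 14, 2015.
The untolled deadline — 1 year after November 14, 2015 — is November 14, 2016.
The other events in the timeline have no effect on the limitation period under the stated rules.
Filing on January 25, 2017 missed the November 14, 2016 deadline — the action is time-barred.

TIME-BARRED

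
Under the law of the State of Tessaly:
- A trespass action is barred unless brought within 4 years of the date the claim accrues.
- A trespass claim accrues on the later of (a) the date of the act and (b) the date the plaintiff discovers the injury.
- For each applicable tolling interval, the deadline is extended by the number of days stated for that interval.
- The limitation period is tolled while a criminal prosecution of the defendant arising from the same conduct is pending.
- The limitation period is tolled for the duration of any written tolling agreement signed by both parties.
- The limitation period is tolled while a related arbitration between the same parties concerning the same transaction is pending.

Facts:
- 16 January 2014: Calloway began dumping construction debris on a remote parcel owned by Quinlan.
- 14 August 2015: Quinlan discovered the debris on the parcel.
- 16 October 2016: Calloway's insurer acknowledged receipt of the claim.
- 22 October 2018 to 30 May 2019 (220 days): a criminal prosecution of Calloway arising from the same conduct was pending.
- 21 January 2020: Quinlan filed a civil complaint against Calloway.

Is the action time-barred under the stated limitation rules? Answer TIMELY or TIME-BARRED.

The claim accrued on 14 August 2015 — the later of the 16 January 2014 act and the 14 August 2015 discovery.
The untolled deadline — 4 years after 14 August 2015 — is 14 August 2019.
The period was tolled for 220 days by the pending criminal prosecution (22 October 2018 to 30 May 2019), pushing the deadline to 21 March 2020.
Nothing else in the chronology tolls or restarts the period.
Quinlan filed on 21 January 2020, before the 21 March 2020 deadline, so the action is timely.

TIMELY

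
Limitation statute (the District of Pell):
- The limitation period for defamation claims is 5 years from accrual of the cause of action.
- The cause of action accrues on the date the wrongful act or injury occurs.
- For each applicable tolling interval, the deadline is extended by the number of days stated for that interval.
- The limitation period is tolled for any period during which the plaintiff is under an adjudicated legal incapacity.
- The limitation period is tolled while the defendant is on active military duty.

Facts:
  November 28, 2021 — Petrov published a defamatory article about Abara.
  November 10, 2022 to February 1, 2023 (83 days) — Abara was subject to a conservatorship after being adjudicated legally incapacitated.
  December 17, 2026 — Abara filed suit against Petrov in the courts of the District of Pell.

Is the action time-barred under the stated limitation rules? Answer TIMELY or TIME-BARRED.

The limitation period began to run on November 28, 2021.
Adding the 5 years base period to November 28, 2021 gives a deadline of November 28, 2026, before any tolling.
The plaintiff's legal incapacity from November 10, 2022 to February 1, 2023 tolled the period for 83 days, extending the deadline to February 19, 2027.
Filing on December 17, 2026 beat the February 19, 2027 deadline — the action is timely.

TIMELY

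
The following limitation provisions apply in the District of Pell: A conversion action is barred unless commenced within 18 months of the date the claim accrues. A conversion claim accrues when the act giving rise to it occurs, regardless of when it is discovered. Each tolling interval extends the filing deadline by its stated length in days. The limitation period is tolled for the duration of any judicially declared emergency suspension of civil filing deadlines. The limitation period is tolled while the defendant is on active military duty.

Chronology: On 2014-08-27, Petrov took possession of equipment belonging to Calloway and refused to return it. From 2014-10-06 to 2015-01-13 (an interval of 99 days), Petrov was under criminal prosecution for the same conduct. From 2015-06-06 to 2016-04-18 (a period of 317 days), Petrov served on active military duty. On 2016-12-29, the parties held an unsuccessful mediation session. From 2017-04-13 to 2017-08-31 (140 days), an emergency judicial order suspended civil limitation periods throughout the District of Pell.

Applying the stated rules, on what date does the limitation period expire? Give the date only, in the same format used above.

2017-01-09

The claim accrued on 2014-08-27, the date of the act.
Adding the 18 months base period to 2014-08-27 gives a deadline of 2016-02-27, before any tolling.
The period was tolled for 317 days by the defendant's active military service (2015-06-06 to 2016-04-18), pushing the deadline to 2017-01-09.
The emergency suspension of filing deadlines from 2017-04-13 to 2017-08-31 began after the period had already run on 2017-01-09, so it has no tolling effect.
No stated provision tolls the period for a criminal prosecution, so the interval from 2014-10-06 to 2015-01-13 has no effect on the deadline.
Nothing else in the chronology tolls or restarts the period.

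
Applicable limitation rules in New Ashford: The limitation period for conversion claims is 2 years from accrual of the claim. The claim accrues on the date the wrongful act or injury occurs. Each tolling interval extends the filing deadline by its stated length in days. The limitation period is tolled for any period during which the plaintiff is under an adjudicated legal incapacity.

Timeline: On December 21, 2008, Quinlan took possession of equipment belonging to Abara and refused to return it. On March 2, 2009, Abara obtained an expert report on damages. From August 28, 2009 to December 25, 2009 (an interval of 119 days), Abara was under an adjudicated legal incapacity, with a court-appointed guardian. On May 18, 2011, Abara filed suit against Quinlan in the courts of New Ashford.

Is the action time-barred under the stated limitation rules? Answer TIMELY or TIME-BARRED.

The claim accrued on December 21, 2008, the date of the act.
2 years from December 21, 2008 is December 21, 2010.
The plaintiff's legal incapacity from August 28, 2009 to December 25, 2009 tolled the period for 119 days, extending the deadline to April 19, 2011.
None of the other events listed affects the running of the period under the stated rules.
Abara filed on May 18, 2011, after the April 19, 2011 deadline, so the action is time-barred.

TIME-BARRED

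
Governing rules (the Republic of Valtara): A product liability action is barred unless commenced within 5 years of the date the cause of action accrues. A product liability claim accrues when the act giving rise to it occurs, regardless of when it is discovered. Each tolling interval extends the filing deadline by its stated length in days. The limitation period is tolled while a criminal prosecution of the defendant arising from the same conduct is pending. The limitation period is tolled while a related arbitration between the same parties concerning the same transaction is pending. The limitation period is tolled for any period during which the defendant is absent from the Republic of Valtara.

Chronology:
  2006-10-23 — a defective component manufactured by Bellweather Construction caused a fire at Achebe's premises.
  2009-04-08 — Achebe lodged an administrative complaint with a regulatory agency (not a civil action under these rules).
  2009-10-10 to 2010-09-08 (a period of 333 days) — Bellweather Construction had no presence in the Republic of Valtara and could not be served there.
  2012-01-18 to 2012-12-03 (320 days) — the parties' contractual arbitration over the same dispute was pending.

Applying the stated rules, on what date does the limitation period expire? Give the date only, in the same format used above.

2013-08-06

The cause of action accrued on 2006-10-23, the date of the act.
Adding the 5 years base period to 2006-10-23 gives a deadline of 2011-10-23, before any tolling.
The defendant's absence from the jurisdiction from 2009-10-10 to 2010-09-08 tolled the period for 333 days, extending the deadline to 2012-09-20.
Because the pending related arbitration ran from 2012-01-18 to 2012-12-03, the deadline is extended by 320 days to 2013-08-06.
None of the other events listed affects the running of the period under the stated rules.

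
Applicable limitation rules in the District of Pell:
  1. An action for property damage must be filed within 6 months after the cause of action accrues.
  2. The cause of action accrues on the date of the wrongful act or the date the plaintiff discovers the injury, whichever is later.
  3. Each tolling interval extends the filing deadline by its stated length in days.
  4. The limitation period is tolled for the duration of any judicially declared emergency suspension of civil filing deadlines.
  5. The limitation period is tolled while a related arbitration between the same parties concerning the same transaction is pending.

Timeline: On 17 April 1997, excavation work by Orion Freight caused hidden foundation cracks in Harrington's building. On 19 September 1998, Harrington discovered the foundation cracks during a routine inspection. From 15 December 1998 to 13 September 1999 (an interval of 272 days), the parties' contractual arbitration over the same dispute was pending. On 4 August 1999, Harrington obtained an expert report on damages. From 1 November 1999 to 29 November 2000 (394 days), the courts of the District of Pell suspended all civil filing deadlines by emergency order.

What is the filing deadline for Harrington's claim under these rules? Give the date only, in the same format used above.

13 January 2001

Because discovery on 19 September 1998 post-dates the 17 April 1997 act, accrual under the later-of rule falls on 19 September 1998.
6 months from 19 September 1998 is 19 March 1999.
The pending related arbitration from 15 December 1998 to 13 September 1999 tolled the period for 272 days, extending the deadline to 16 December 1999.
The emergency suspension of filing deadlines from 1 November 1999 to 29 November 2000 tolled the period for 394 days, extending the deadline to 13 January 2001.
The other events in the timeline have no effect on the limitation period under the stated rules.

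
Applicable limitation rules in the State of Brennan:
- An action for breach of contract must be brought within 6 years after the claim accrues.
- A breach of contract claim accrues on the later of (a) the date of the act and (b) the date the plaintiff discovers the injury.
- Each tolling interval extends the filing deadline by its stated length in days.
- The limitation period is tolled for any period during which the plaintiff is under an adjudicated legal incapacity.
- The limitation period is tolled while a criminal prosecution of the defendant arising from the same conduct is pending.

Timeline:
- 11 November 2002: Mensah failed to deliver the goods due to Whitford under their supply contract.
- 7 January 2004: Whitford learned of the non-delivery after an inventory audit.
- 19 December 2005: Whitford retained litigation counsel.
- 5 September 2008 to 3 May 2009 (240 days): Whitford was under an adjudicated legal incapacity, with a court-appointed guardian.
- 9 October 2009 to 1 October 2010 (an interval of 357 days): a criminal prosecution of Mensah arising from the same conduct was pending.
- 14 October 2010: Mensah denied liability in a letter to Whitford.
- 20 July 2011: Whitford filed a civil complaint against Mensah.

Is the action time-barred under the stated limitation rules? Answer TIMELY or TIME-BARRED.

TIMELY

Because discovery on 7 January 2004 post-dates the 11 November 2002 act, accrual under the later-of rule falls on 7 January 2004.
Adding the 6 years base period to 7 January 2004 gives a deadline of 7 January 2010, before any tolling.
Because the plaintiff's legal incapacity ran from 5 September 2008 to 3 May 2009, the deadline is extended by 240 days to 4 September 2010.
The period was tolled for 357 days by the pending criminal prosecution (9 October 2009 to 1 October 2010), pushing the deadline to 27 August 2011.
The other events in the timeline have no effect on the limitation period under the stated rules.
The 20 July 2011 filing precedes the 27 August 2011 deadline; the claim is timely.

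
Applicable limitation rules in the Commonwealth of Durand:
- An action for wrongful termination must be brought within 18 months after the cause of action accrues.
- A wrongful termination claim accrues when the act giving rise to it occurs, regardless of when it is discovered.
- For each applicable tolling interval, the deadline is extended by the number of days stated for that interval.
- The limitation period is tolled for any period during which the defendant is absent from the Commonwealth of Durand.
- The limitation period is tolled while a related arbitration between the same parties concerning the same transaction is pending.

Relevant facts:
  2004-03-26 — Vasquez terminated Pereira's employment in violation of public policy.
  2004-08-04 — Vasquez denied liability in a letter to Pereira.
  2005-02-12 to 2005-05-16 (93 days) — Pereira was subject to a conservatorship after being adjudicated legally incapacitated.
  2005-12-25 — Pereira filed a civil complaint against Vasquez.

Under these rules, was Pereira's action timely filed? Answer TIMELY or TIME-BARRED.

TIME-BARRED

The limitation period began to run on 2004-03-26.
18 months from 2004-03-26 is 2005-09-26.
Although the plaintiff's incapacity ran from 2005-02-12 to 2005-05-16, the stated rules do not make that a tolling event, so it is disregarded.
Nothing else in the chronology tolls or restarts the period.
Pereira filed on 2005-12-25, after the 2005-09-26 deadline, so the action is time-barred.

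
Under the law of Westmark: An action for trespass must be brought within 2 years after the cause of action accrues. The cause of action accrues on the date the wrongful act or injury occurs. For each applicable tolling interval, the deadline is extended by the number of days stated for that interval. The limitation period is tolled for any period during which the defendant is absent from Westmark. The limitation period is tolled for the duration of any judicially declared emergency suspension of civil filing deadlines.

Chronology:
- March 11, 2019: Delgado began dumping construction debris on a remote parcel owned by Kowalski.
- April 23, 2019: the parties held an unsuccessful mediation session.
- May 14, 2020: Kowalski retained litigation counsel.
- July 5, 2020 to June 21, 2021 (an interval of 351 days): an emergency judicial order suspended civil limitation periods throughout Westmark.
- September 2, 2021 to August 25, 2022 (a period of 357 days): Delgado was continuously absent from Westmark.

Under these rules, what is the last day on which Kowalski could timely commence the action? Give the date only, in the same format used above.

February 17, 2023

The limitation period began to run on March 11, 2019.
The untolled deadline — 2 years after March 11, 2019 — is March 11, 2021.
The emergency suspension of filing deadlines from July 5, 2020 to June 21, 2021 tolled the period for 351 days, extending the deadline to February 25, 2022.
Because the defendant's absence from the jurisdiction ran from September 2, 2021 to August 25, 2022, the deadline is extended by 357 days to February 17, 2023.
Nothing else in the chronology tolls or restarts the period.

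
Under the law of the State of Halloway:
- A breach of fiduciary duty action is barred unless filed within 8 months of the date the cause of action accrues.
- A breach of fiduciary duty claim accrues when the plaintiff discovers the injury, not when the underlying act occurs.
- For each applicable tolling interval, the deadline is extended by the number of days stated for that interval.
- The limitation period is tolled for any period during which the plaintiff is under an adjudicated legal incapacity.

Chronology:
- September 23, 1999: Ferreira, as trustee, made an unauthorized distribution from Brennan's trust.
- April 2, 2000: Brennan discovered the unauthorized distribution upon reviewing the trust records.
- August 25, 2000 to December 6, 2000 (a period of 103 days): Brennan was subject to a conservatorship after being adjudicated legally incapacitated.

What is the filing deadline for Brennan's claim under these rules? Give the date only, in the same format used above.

Accrual is tied to discovery, so the period began on April 2, 2000 rather than on September 23, 1999 when the act occurred.
The untolled deadline — 8 months after April 2, 2000 — is December 2, 2000.
The period was tolled for 103 days by the plaintiff's legal incapacity (August 25, 2000 to December 6, 2000), pushing the deadline to March 15, 2001.

March 15, 2001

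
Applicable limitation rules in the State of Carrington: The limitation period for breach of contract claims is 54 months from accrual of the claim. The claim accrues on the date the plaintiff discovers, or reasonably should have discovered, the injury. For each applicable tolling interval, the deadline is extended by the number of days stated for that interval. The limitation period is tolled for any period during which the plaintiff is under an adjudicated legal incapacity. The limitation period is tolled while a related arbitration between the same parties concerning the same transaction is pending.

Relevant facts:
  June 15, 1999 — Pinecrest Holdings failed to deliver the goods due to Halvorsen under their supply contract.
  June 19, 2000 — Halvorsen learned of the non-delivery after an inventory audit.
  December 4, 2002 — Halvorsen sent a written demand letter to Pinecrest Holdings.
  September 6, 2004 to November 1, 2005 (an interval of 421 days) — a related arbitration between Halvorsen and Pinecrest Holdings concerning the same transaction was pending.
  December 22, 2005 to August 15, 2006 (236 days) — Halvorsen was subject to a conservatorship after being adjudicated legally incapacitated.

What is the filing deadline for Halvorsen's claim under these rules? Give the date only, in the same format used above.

Accrual is tied to discovery, so the period began on June 19, 2000 rather than on June 15, 1999 when the act occurred.
54 months from June 19, 2000 is December 19, 2004.
The period was tolled for 421 days by the pending related arbitration (September 6, 2004 to November 1, 2005), pushing the deadline to February 13, 2006.
The period was tolled for 236 days by the plaintiff's legal incapacity (December 22, 2005 to August 15, 2006), pushing the deadline to October 7, 2006.
The other events in the timeline have no effect on the limitation period under the stated rules.

October 7, 2006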